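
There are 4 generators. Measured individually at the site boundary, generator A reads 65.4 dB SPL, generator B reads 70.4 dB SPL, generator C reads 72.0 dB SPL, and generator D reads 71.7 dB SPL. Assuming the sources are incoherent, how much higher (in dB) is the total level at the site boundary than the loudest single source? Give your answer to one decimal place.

Uncorrelated sources add in intensity (power), not in dB.
L_total = 10·log₁₀(10^(65.4/10) + 10^(70.4/10) + 10^(72.0/10) + 10^(71.7/10)) = 76.54 dB SPL.
Excess over the loudest (72.0 dB): 76.54 − 72.0 = 4.5 dB.

4.5 dB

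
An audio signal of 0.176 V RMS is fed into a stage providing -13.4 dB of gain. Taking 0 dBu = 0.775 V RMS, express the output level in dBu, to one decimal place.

-26.3 dBu

Input level: 20·log₁₀(0.176/0.775) = -12.88 dBu.
Output: -12.88 − 13.4 = -26.3 dBu.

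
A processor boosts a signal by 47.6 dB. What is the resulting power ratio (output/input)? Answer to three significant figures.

57500

Power ratio = 10^(dB/10).
10^(47.6/10) = 10^(4.760) = 57500.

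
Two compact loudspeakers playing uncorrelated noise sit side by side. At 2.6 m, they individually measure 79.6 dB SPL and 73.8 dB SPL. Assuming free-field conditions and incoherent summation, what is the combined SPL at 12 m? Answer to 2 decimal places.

67.33 dB SPL

Combined at 2.6 m: 10·log₁₀(10^(79.6/10)+10^(73.8/10)) = 80.614 dB SPL.
Then apply −20·log₁₀(12/2.6) = -13.284 dB → 67.33 dB SPL.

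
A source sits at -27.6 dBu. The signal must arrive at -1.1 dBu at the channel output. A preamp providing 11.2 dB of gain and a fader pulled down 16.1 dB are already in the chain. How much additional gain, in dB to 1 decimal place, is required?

31.4 dB

The required make-up gain is the shortfall in the dB sum.
G = -1.1 − (-27.6) − 11.2 + 16.1 = 31.4 dB.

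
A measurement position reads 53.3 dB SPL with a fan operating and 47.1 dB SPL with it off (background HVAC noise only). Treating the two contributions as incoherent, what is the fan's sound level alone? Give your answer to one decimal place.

Subtract intensities: L_src = 10·log₁₀(10^(L_total/10) − 10^(L_bg/10)).
L_src = 10·log₁₀(10^(53.3/10) − 10^(47.1/10)) = 10·log₁₀(162500) = 52.1 dB SPL.

52.1 dB SPL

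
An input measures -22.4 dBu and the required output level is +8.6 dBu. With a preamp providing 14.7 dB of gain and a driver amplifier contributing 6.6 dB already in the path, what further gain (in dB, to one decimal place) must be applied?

9.7 dB

The required make-up gain is the shortfall in the dB sum.
G = +8.6 − (-22.4) − 14.7 − 6.6 = 9.7 dB.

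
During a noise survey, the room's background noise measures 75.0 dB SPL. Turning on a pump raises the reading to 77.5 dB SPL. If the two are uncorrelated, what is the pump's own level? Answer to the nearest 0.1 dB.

73.9 dB SPL

Subtract intensities: L_src = 10·log₁₀(10^(L_total/10) − 10^(L_bg/10)).
L_src = 10·log₁₀(10^(77.5/10) − 10^(75.0/10)) = 10·log₁₀(24610000) = 73.9 dB SPL.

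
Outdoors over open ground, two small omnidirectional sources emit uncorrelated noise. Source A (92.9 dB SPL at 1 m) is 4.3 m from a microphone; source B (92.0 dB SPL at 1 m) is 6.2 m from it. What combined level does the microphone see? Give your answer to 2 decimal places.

81.66 dB SPL

At the listener: L_A = 92.9 − 20·log₁₀(4.3) = 80.231 dB; L_B = 92.0 − 20·log₁₀(6.2) = 76.152 dB.
Combined: 10·log₁₀(10^(80.231/10)+10^(76.152/10)) = 81.66 dB SPL.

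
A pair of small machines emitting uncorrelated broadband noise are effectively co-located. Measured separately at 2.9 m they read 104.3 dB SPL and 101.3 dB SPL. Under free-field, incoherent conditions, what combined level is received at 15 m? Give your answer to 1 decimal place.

Combined at 2.9 m: 10·log₁₀(10^(104.3/10)+10^(101.3/10)) = 106.06 dB SPL.
Then apply −20·log₁₀(15/2.9) = -14.27 dB → 91.8 dB SPL.

91.8 dB SPL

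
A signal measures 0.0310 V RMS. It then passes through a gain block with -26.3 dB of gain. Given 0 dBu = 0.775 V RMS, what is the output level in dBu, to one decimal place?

-54.3 dBu

Input level: 20·log₁₀(0.0310/0.775) = -27.96 dBu.
Output: -27.96 − 26.3 = -54.3 dBu.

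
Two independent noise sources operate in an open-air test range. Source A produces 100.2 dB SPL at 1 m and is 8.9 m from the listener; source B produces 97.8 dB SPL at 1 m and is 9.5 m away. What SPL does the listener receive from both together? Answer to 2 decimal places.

82.99 dB SPL

At the listener: L_A = 100.2 − 20·log₁₀(8.9) = 81.212 dB; L_B = 97.8 − 20·log₁₀(9.5) = 78.246 dB.
Combined: 10·log₁₀(10^(81.212/10)+10^(78.246/10)) = 82.99 dB SPL.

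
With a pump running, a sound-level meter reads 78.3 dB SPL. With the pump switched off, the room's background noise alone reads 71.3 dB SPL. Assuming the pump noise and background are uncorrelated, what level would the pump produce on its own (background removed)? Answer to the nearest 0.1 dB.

Remove the background by subtracting linear intensities:
L_src = 10·log₁₀(10^(78.3/10) − 10^(71.3/10)) = 10·log₁₀(54120000) = 77.3 dB SPL.

77.3 dB SPL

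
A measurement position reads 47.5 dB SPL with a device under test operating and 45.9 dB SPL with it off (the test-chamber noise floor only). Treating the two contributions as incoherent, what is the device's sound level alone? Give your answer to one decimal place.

42.4 dB SPL

Remove the background by subtracting linear intensities:
L_src = 10·log₁₀(10^(47.5/10) − 10^(45.9/10)) = 10·log₁₀(17330) = 42.4 dB SPL.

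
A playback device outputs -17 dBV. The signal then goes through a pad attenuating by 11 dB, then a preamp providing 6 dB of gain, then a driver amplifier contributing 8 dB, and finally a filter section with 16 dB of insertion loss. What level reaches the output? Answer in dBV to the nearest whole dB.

-30 dBV

Gain stages sum in dB:
-17 − 11 + 6 + 8 − 16 = -30 dBV.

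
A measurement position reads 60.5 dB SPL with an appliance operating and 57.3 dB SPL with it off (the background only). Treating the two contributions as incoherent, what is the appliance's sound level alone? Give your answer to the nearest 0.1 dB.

57.7 dB SPL

Remove the background by subtracting linear intensities:
L_src = 10·log₁₀(10^(60.5/10) − 10^(57.3/10)) = 10·log₁₀(585000) = 57.7 dB SPL.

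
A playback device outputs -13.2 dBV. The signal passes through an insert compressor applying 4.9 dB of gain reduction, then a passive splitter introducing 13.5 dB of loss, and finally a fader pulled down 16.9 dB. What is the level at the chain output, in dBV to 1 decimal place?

-48.5 dBV

Cascaded gains and losses add directly in dB.
-13.2 − 4.9 − 13.5 − 16.9 = -48.5 dBV.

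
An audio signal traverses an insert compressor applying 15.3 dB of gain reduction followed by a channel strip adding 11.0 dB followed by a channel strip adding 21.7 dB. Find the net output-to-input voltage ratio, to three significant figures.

Net gain = (−15.3) + 11.0 + 21.7 = 17.4 dB.
Voltage ratio = 10^(17.4/20) = 7.41.

7.41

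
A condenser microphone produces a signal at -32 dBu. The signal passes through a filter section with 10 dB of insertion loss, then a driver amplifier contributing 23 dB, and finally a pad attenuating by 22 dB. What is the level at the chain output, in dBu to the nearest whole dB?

In dB, series stages simply add:
-32 − 10 + 23 − 22 = -41 dBu.

-41 dBu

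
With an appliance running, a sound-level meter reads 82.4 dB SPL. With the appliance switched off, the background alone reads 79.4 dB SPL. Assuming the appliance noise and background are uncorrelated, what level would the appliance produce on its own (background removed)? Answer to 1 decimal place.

Background correction is a power subtraction:
L_src = 10·log₁₀(10^(82.4/10) − 10^(79.4/10)) = 10·log₁₀(86680000) = 79.4 dB SPL.

79.4 dB SPL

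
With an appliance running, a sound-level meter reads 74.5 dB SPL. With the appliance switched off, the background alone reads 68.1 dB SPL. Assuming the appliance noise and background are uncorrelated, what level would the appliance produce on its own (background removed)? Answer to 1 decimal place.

73.4 dB SPL

Subtract intensities: L_src = 10·log₁₀(10^(L_total/10) − 10^(L_bg/10)).
L_src = 10·log₁₀(10^(74.5/10) − 10^(68.1/10)) = 10·log₁₀(21730000) = 73.4 dB SPL.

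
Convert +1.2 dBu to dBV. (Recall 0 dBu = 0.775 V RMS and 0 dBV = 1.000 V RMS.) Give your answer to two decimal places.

-1.01 dBV

The offset between the scales is 20·log₁₀(0.775/1.000) = −2.214 dB.
So dBV = +1.2 − 2.214 = -1.01 dBV.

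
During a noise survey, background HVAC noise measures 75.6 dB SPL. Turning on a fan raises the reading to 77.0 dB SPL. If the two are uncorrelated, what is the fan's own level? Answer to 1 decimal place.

Remove the background by subtracting linear intensities:
L_src = 10·log₁₀(10^(77.0/10) − 10^(75.6/10)) = 10·log₁₀(13810000) = 71.4 dB SPL.

71.4 dB SPL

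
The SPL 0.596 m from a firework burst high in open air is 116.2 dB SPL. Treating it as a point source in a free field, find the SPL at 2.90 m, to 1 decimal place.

Inverse-square spreading gives ΔL = −20·log₁₀(d₂/d₁).
ΔL = −20·log₁₀(2.90/0.596) = -13.74 dB, so L₂ = 116.2 + (-13.74) = 102.5 dB SPL.

102.5 dB SPL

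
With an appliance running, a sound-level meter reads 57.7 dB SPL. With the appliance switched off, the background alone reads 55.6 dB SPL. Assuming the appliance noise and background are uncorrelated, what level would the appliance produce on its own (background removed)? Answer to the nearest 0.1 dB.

Background correction is a power subtraction:
L_src = 10·log₁₀(10^(57.7/10) − 10^(55.6/10)) = 10·log₁₀(225800) = 53.5 dB SPL.

53.5 dB SPL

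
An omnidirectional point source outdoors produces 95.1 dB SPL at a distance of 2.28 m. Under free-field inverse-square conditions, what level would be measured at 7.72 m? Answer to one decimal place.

84.5 dB SPL

Free-field point source: level drops by 20·log₁₀ of the distance ratio.
ΔL = −20·log₁₀(7.72/2.28) = -10.59 dB, so L₂ = 95.1 + (-10.59) = 84.5 dB SPL.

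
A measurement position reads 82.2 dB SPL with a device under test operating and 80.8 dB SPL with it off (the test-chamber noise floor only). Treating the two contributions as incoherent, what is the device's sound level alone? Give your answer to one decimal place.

Remove the background by subtracting linear intensities:
L_src = 10·log₁₀(10^(82.2/10) − 10^(80.8/10)) = 10·log₁₀(45730000) = 76.6 dB SPL.

76.6 dB SPL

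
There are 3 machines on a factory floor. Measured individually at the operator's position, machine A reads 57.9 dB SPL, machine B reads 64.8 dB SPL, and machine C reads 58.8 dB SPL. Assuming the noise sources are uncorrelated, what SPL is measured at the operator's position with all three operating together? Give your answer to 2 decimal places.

Uncorrelated sources add in intensity (power), not in dB.
L_total = 10·log₁₀(10^(57.9/10) + 10^(64.8/10) + 10^(58.8/10)) = 10·log₁₀(4395000) = 66.43 dB SPL.

66.43 dB SPL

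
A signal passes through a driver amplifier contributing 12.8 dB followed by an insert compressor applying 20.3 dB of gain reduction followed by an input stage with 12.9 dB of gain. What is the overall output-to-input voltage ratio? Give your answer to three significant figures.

1.86

Net gain = 12.8 + (−20.3) + 12.9 = 5.4 dB.
Voltage ratio = 10^(5.4/20) = 1.86.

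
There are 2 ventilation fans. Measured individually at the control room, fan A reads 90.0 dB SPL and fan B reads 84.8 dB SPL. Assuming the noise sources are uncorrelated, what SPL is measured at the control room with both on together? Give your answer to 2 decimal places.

91.15 dB SPL

Add the sources as powers (linear), then convert back to dB:
L_total = 10·log₁₀(10^(90.0/10) + 10^(84.8/10)) = 10·log₁₀(1302000000) = 91.15 dB SPL.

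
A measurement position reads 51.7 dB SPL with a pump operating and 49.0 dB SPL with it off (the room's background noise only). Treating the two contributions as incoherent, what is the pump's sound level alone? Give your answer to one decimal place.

Background correction is a power subtraction:
L_src = 10·log₁₀(10^(51.7/10) − 10^(49.0/10)) = 10·log₁₀(68480) = 48.4 dB SPL.

48.4 dB SPL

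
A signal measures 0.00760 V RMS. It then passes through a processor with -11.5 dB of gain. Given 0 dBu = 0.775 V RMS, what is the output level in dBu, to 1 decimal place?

-51.7 dBu

Input level: 20·log₁₀(0.00760/0.775) = -40.17 dBu.
Output: -40.17 − 11.5 = -51.7 dBu.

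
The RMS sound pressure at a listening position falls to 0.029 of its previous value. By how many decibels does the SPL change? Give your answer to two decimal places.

-30.75 dB

Sound pressure is an amplitude quantity: ΔL = 20·log₁₀(p₂/p₁).
20·log₁₀(0.029) = -30.75 dB.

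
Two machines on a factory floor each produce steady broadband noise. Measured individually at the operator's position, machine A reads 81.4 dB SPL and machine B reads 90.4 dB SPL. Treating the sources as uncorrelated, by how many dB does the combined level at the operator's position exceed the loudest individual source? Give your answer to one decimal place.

Add the sources as powers (linear), then convert back to dB:
L_total = 10·log₁₀(10^(81.4/10) + 10^(90.4/10)) = 90.91 dB SPL.
Excess over the loudest (90.4 dB): 90.91 − 90.4 = 0.5 dB.

0.5 dB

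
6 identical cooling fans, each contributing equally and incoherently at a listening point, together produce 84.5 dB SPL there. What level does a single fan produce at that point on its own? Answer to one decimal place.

6 equal incoherent sources add 10·log₁₀(6) = 7.78 dB over one source.
L_one = 84.5 − 7.78 = 76.7 dB SPL.

76.7 dB SPL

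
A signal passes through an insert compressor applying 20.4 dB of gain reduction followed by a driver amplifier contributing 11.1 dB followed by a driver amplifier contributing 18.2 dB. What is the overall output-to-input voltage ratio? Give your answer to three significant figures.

2.79

Net gain = (−20.4) + 11.1 + 18.2 = 8.9 dB.
Voltage ratio = 10^(8.9/20) = 2.79.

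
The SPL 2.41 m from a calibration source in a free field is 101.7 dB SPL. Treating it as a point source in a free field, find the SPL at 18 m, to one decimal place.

84.2 dB SPL

Inverse-square spreading gives ΔL = −20·log₁₀(d₂/d₁).
ΔL = −20·log₁₀(18/2.41) = -17.47 dB, so L₂ = 101.7 + (-17.47) = 84.2 dB SPL.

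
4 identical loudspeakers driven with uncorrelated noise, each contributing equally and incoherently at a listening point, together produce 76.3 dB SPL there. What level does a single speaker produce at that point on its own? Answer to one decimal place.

70.3 dB SPL

4 equal incoherent sources add 10·log₁₀(4) = 6.02 dB over one source.
L_one = 76.3 − 6.02 = 70.3 dB SPL.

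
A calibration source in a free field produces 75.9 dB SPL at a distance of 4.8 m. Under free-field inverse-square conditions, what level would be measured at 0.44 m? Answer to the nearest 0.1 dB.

96.7 dB SPL

Inverse-square spreading gives ΔL = −20·log₁₀(d₂/d₁).
ΔL = −20·log₁₀(0.44/4.8) = 20.76 dB, so L₂ = 75.9 + (20.76) = 96.7 dB SPL.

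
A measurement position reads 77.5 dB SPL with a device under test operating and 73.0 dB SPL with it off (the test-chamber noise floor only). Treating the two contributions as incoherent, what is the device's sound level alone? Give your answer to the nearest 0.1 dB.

75.6 dB SPL

Background correction is a power subtraction:
L_src = 10·log₁₀(10^(77.5/10) − 10^(73.0/10)) = 10·log₁₀(36280000) = 75.6 dB SPL.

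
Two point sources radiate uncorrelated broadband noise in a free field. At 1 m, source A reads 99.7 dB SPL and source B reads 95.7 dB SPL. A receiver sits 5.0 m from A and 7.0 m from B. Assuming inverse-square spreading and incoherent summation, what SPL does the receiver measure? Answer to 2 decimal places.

86.52 dB SPL

At the listener: L_A = 99.7 − 20·log₁₀(5.0) = 85.721 dB; L_B = 95.7 − 20·log₁₀(7.0) = 78.798 dB.
Combined: 10·log₁₀(10^(85.721/10)+10^(78.798/10)) = 86.52 dB SPL.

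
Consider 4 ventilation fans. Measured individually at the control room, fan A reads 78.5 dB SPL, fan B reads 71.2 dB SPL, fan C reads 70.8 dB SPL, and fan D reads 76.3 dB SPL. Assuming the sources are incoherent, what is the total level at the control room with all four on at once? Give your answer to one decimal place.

Incoherent sources sum as intensities:
L_total = 10·log₁₀(10^(78.5/10) + 10^(71.2/10) + 10^(70.8/10) + 10^(76.3/10)) = 10·log₁₀(138700000) = 81.4 dB SPL.

81.4 dB SPL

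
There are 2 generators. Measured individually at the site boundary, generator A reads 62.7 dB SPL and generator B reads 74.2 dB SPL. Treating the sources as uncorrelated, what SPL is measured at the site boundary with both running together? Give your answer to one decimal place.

Incoherent sources sum as intensities:
L_total = 10·log₁₀(10^(62.7/10) + 10^(74.2/10)) = 10·log₁₀(28160000) = 74.5 dB SPL.

74.5 dB SPL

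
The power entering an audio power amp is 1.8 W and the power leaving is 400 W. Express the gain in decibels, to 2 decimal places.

Power is a power quantity, so gain = 10·log₁₀(P_out/P_in).
10·log₁₀(400/1.8) = 10·log₁₀(222.2) = 23.47 dB.

23.47 dB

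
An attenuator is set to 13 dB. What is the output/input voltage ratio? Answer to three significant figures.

0.224

Voltage ratio = 10^(dB/20).
10^(-13/20) = 10^(-0.6500) = 0.224.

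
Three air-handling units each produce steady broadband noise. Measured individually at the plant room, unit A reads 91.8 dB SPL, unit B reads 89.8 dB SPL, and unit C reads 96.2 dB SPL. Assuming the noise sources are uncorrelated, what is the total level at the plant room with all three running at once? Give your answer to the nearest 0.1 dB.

98.2 dB SPL

Uncorrelated sources add in intensity (power), not in dB.
L_total = 10·log₁₀(10^(91.8/10) + 10^(89.8/10) + 10^(96.2/10)) = 10·log₁₀(6637000000) = 98.2 dB SPL.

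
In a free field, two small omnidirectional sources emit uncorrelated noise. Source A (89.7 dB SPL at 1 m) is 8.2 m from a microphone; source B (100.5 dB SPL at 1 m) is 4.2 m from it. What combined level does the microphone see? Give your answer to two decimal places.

At the listener: L_A = 89.7 − 20·log₁₀(8.2) = 71.424 dB; L_B = 100.5 − 20·log₁₀(4.2) = 88.035 dB.
Combined: 10·log₁₀(10^(71.424/10)+10^(88.035/10)) = 88.13 dB SPL.

88.13 dB SPL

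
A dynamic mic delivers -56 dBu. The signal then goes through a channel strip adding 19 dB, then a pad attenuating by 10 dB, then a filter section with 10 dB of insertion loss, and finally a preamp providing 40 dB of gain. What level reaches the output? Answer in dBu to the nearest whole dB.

-17 dBu

In dB, series stages simply add:
-56 + 19 − 10 − 10 + 40 = -17 dBu.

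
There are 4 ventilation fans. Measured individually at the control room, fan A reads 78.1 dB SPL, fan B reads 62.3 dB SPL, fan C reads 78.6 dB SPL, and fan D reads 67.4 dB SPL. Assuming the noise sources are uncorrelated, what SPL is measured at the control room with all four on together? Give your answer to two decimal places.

Uncorrelated sources add in intensity (power), not in dB.
L_total = 10·log₁₀(10^(78.1/10) + 10^(62.3/10) + 10^(78.6/10) + 10^(67.4/10)) = 10·log₁₀(144200000) = 81.59 dB SPL.

81.59 dB SPL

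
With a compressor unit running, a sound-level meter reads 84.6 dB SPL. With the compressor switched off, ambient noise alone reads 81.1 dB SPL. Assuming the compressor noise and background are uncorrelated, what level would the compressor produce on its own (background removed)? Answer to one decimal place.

82.0 dB SPL

Subtract intensities: L_src = 10·log₁₀(10^(L_total/10) − 10^(L_bg/10)).
L_src = 10·log₁₀(10^(84.6/10) − 10^(81.1/10)) = 10·log₁₀(159600000) = 82.0 dB SPL.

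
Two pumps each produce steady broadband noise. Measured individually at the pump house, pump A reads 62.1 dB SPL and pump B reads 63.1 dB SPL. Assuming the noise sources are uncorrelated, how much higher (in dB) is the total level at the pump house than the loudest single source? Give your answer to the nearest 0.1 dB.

2.5 dB

Incoherent sources sum as intensities:
L_total = 10·log₁₀(10^(62.1/10) + 10^(63.1/10)) = 65.64 dB SPL.
Excess over the loudest (63.1 dB): 65.64 − 63.1 = 2.5 dB.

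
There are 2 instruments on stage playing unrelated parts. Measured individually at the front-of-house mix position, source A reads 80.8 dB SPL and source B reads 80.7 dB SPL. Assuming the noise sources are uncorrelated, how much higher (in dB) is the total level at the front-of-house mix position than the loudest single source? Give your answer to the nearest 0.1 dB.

Uncorrelated sources add in intensity (power), not in dB.
L_total = 10·log₁₀(10^(80.8/10) + 10^(80.7/10)) = 83.76 dB SPL.
Excess over the loudest (80.8 dB): 83.76 − 80.8 = 3.0 dB.

3.0 dB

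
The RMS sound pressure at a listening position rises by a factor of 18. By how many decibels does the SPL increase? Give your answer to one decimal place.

25.1 dB

Sound pressure is an amplitude quantity: ΔL = 20·log₁₀(p₂/p₁).
20·log₁₀(18) = 25.1 dB.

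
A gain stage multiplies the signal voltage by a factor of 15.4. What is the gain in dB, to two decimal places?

23.75 dB

Voltage is an amplitude quantity, so gain = 20·log₁₀(V_out/V_in).
20·log₁₀(15.4) = 23.75 dB.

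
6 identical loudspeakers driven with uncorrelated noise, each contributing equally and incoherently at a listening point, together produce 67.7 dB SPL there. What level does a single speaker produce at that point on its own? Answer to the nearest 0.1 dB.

6 equal incoherent sources add 10·log₁₀(6) = 7.78 dB over one source.
L_one = 67.7 − 7.78 = 59.9 dB SPL.

59.9 dB SPL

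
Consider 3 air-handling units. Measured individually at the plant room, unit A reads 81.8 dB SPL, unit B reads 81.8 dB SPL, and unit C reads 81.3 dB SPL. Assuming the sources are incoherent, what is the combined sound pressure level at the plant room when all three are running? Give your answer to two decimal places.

86.41 dB SPL

Add the sources as powers (linear), then convert back to dB:
L_total = 10·log₁₀(10^(81.8/10) + 10^(81.8/10) + 10^(81.3/10)) = 10·log₁₀(437600000) = 86.41 dB SPL.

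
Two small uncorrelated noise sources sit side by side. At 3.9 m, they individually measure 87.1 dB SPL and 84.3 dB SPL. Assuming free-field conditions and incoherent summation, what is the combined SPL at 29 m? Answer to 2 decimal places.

Combined at 3.9 m: 10·log₁₀(10^(87.1/10)+10^(84.3/10)) = 88.932 dB SPL.
Then apply −20·log₁₀(29/3.9) = -17.427 dB → 71.51 dB SPL.

71.51 dB SPL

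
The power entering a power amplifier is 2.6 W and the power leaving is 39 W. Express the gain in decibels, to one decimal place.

For a power ratio, dB = 10·log₁₀(P₂/P₁).
10·log₁₀(39/2.6) = 10·log₁₀(15.00) = 11.8 dB.

11.8 dB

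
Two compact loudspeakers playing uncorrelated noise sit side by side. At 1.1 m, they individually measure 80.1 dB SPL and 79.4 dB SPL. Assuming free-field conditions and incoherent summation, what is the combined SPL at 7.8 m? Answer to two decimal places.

65.76 dB SPL

Combined at 1.1 m: 10·log₁₀(10^(80.1/10)+10^(79.4/10)) = 82.774 dB SPL.
Then apply −20·log₁₀(7.8/1.1) = -17.014 dB → 65.76 dB SPL.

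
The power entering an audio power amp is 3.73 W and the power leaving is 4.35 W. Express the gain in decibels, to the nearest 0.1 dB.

Power ratio → dB uses the 10·log₁₀ form:
10·log₁₀(4.35/3.73) = 10·log₁₀(1.166) = 0.7 dB.

0.7 dB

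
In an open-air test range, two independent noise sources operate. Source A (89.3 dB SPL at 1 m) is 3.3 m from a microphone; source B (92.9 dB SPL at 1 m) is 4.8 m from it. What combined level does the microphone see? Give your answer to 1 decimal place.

At the listener: L_A = 89.3 − 20·log₁₀(3.3) = 78.93 dB; L_B = 92.9 − 20·log₁₀(4.8) = 79.28 dB.
Combined: 10·log₁₀(10^(78.93/10)+10^(79.28/10)) = 82.1 dB SPL.

82.1 dB SPL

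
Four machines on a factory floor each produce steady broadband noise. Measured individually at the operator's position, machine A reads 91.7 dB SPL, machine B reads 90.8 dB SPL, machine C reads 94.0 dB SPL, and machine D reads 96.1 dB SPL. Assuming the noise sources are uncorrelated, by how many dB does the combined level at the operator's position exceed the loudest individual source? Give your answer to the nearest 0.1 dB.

3.6 dB

Uncorrelated sources add in intensity (power), not in dB.
L_total = 10·log₁₀(10^(91.7/10) + 10^(90.8/10) + 10^(94.0/10) + 10^(96.1/10)) = 99.67 dB SPL.
Excess over the loudest (96.1 dB): 99.67 − 96.1 = 3.6 dB.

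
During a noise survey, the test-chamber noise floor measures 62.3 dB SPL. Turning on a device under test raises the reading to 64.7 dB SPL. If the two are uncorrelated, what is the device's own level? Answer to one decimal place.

61.0 dB SPL

Remove the background by subtracting linear intensities:
L_src = 10·log₁₀(10^(64.7/10) − 10^(62.3/10)) = 10·log₁₀(1253000) = 61.0 dB SPL.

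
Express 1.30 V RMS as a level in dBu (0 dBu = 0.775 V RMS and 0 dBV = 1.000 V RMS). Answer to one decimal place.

+4.5 dBu

dBu = 20·log₁₀(V / 0.775 V).
20·log₁₀(1.30/0.775) = +4.5 dBu.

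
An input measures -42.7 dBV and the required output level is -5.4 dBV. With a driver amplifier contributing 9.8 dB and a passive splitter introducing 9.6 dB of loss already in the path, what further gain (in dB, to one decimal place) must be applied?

37.1 dB

The required make-up gain is the shortfall in the dB sum.
G = -5.4 − (-42.7) − 9.8 + 9.6 = 37.1 dB.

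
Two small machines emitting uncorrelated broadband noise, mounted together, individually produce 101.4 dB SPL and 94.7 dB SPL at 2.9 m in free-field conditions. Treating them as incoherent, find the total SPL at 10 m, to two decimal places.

91.49 dB SPL

Combined at 2.9 m: 10·log₁₀(10^(101.4/10)+10^(94.7/10)) = 102.241 dB SPL.
Then apply −20·log₁₀(10/2.9) = -10.752 dB → 91.49 dB SPL.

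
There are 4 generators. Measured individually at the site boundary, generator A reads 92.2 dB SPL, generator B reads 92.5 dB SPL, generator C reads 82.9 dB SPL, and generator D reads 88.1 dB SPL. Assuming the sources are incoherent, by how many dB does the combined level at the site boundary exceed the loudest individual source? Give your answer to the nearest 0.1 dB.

3.8 dB

Uncorrelated sources add in intensity (power), not in dB.
L_total = 10·log₁₀(10^(92.2/10) + 10^(92.5/10) + 10^(82.9/10) + 10^(88.1/10)) = 96.31 dB SPL.
Excess over the loudest (92.5 dB): 96.31 − 92.5 = 3.8 dB.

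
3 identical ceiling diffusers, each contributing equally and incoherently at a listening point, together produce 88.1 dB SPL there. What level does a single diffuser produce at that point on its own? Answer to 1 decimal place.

3 equal incoherent sources add 10·log₁₀(3) = 4.77 dB over one source.
L_one = 88.1 − 4.77 = 83.3 dB SPL.

83.3 dB SPL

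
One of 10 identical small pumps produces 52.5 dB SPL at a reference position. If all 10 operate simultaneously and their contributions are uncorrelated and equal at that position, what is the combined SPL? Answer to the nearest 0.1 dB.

62.5 dB SPL

10 equal incoherent sources raise the level by 10·log₁₀(10) = 10.00 dB.
L_total = 52.5 + 10.00 = 62.5 dB SPL.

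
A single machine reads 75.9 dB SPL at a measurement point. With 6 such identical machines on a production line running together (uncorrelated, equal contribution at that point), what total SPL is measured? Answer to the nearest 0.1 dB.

6 equal incoherent sources raise the level by 10·log₁₀(6) = 7.78 dB.
L_total = 75.9 + 7.78 = 83.7 dB SPL.

83.7 dB SPL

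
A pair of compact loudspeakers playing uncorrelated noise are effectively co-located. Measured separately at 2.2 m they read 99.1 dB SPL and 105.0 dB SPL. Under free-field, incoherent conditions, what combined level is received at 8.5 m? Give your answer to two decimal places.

94.25 dB SPL

Combined at 2.2 m: 10·log₁₀(10^(99.1/10)+10^(105.0/10)) = 105.993 dB SPL.
Then apply −20·log₁₀(8.5/2.2) = -11.740 dB → 94.25 dB SPL.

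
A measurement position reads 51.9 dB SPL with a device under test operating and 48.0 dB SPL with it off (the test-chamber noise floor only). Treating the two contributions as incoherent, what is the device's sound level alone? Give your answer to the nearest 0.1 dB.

Background correction is a power subtraction:
L_src = 10·log₁₀(10^(51.9/10) − 10^(48.0/10)) = 10·log₁₀(91790) = 49.6 dB SPL.

49.6 dB SPL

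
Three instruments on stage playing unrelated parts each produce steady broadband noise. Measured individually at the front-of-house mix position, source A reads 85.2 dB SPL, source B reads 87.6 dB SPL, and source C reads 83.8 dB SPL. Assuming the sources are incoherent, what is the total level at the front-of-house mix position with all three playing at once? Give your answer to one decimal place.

90.6 dB SPL

Incoherent sources sum as intensities:
L_total = 10·log₁₀(10^(85.2/10) + 10^(87.6/10) + 10^(83.8/10)) = 10·log₁₀(1146000000) = 90.6 dB SPL.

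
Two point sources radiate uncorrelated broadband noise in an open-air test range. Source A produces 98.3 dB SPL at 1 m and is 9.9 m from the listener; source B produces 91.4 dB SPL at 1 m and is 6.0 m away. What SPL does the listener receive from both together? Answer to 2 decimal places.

At the listener: L_A = 98.3 − 20·log₁₀(9.9) = 78.387 dB; L_B = 91.4 − 20·log₁₀(6.0) = 75.837 dB.
Combined: 10·log₁₀(10^(78.387/10)+10^(75.837/10)) = 80.31 dB SPL.

80.31 dB SPL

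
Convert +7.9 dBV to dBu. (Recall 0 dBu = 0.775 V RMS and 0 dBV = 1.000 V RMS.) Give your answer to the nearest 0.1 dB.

The offset between the scales is 20·log₁₀(0.775/1.000) = −2.214 dB.
So dBu = +7.9 + 2.214 = +10.1 dBu.

+10.1 dBu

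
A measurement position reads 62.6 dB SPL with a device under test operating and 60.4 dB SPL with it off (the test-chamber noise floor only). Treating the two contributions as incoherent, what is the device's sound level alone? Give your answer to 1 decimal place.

58.6 dB SPL

Background correction is a power subtraction:
L_src = 10·log₁₀(10^(62.6/10) − 10^(60.4/10)) = 10·log₁₀(723200) = 58.6 dB SPL.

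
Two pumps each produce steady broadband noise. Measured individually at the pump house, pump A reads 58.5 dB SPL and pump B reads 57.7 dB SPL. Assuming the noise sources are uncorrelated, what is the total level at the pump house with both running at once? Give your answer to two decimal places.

61.13 dB SPL

Uncorrelated sources add in intensity (power), not in dB.
L_total = 10·log₁₀(10^(58.5/10) + 10^(57.7/10)) = 10·log₁₀(1297000) = 61.13 dB SPL.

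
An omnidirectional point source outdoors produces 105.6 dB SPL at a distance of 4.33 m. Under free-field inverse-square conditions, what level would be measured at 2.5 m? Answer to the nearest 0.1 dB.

110.4 dB SPL

For a point source in a free field, ΔL = −20·log₁₀(d₂/d₁).
ΔL = −20·log₁₀(2.5/4.33) = 4.77 dB, so L₂ = 105.6 + (4.77) = 110.4 dB SPL.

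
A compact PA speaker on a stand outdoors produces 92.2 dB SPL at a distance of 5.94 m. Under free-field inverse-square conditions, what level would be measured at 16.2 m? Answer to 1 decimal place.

83.5 dB SPL

Inverse-square spreading gives ΔL = −20·log₁₀(d₂/d₁).
ΔL = −20·log₁₀(16.2/5.94) = -8.71 dB, so L₂ = 92.2 + (-8.71) = 83.5 dB SPL.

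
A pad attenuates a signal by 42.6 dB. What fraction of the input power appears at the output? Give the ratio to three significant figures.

0.0000550

Power ratio = 10^(dB/10).
10^(-42.6/10) = 10^(-4.260) = 0.0000550.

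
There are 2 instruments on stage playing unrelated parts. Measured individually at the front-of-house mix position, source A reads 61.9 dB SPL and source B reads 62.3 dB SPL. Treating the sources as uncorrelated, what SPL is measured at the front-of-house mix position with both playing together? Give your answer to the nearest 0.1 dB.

65.1 dB SPL

Uncorrelated sources add in intensity (power), not in dB.
L_total = 10·log₁₀(10^(61.9/10) + 10^(62.3/10)) = 10·log₁₀(3247000) = 65.1 dB SPL.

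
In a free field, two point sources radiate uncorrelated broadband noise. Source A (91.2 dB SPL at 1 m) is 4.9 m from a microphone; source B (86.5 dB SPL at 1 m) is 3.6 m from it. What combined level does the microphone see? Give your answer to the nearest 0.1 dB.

79.5 dB SPL

At the listener: L_A = 91.2 − 20·log₁₀(4.9) = 77.40 dB; L_B = 86.5 − 20·log₁₀(3.6) = 75.37 dB.
Combined: 10·log₁₀(10^(77.40/10)+10^(75.37/10)) = 79.5 dB SPL.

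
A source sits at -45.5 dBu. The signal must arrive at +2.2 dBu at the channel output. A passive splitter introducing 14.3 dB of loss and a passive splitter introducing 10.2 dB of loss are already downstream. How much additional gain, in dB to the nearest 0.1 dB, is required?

The required make-up gain is the shortfall in the dB sum.
G = +2.2 − (-45.5) + 14.3 + 10.2 = 72.2 dB.

72.2 dB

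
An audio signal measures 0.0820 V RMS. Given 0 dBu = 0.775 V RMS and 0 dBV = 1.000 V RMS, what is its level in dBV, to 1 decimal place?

-21.7 dBV

dBV = 20·log₁₀(V / 1.000 V).
20·log₁₀(0.0820/1.000) = -21.7 dBV.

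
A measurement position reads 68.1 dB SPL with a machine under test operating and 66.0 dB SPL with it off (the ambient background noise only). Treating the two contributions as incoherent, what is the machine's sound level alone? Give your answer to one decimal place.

Subtract intensities: L_src = 10·log₁₀(10^(L_total/10) − 10^(L_bg/10)).
L_src = 10·log₁₀(10^(68.1/10) − 10^(66.0/10)) = 10·log₁₀(2475000) = 63.9 dB SPL.

63.9 dB SPL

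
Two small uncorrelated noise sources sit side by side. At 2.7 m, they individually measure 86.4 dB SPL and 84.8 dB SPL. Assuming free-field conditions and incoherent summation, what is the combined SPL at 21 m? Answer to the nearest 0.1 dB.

Combined at 2.7 m: 10·log₁₀(10^(86.4/10)+10^(84.8/10)) = 88.68 dB SPL.
Then apply −20·log₁₀(21/2.7) = -17.82 dB → 70.9 dB SPL.

70.9 dB SPL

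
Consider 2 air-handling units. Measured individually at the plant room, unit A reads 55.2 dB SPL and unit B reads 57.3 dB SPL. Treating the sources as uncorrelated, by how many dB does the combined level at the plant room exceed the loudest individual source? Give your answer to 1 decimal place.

Incoherent sources sum as intensities:
L_total = 10·log₁₀(10^(55.2/10) + 10^(57.3/10)) = 59.39 dB SPL.
Excess over the loudest (57.3 dB): 59.39 − 57.3 = 2.1 dB.

2.1 dB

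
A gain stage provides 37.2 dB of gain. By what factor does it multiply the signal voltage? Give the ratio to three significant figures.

72.4

Voltage ratio = 10^(dB/20).
10^(37.2/20) = 10^(1.860) = 72.4.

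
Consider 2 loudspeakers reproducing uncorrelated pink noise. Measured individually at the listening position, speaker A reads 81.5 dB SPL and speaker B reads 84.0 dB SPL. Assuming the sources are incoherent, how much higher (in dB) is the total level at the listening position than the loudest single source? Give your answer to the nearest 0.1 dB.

1.9 dB

Incoherent sources sum as intensities:
L_total = 10·log₁₀(10^(81.5/10) + 10^(84.0/10)) = 85.94 dB SPL.
Excess over the loudest (84.0 dB): 85.94 − 84.0 = 1.9 dB.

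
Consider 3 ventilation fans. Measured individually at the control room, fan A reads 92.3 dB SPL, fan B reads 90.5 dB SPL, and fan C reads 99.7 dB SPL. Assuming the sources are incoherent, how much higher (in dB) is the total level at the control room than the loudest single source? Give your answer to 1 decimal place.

Add the sources as powers (linear), then convert back to dB:
L_total = 10·log₁₀(10^(92.3/10) + 10^(90.5/10) + 10^(99.7/10)) = 100.85 dB SPL.
Excess over the loudest (99.7 dB): 100.85 − 99.7 = 1.1 dB.

1.1 dB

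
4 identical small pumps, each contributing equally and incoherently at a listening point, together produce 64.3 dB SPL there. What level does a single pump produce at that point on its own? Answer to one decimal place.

58.3 dB SPL

4 equal incoherent sources add 10·log₁₀(4) = 6.02 dB over one source.
L_one = 64.3 − 6.02 = 58.3 dB SPL.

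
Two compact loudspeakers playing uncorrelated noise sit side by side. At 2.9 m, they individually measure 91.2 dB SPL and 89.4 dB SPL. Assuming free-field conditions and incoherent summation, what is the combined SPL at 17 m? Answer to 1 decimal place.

Combined at 2.9 m: 10·log₁₀(10^(91.2/10)+10^(89.4/10)) = 93.40 dB SPL.
Then apply −20·log₁₀(17/2.9) = -15.36 dB → 78.0 dB SPL.

78.0 dB SPL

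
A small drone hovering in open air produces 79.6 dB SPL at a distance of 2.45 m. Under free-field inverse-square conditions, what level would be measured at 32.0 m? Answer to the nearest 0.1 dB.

For a point source in a free field, ΔL = −20·log₁₀(d₂/d₁).
ΔL = −20·log₁₀(32.0/2.45) = -22.32 dB, so L₂ = 79.6 + (-22.32) = 57.3 dB SPL.

57.3 dB SPL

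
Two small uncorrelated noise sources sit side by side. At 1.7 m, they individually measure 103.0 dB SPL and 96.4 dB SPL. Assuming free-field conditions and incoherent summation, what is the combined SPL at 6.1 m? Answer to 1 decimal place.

Combined at 1.7 m: 10·log₁₀(10^(103.0/10)+10^(96.4/10)) = 103.86 dB SPL.
Then apply −20·log₁₀(6.1/1.7) = -11.10 dB → 92.8 dB SPL.

92.8 dB SPL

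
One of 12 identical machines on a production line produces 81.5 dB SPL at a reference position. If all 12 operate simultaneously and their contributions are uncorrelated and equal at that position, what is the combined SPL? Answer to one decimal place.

12 equal incoherent sources raise the level by 10·log₁₀(12) = 10.79 dB.
L_total = 81.5 + 10.79 = 92.3 dB SPL.

92.3 dB SPL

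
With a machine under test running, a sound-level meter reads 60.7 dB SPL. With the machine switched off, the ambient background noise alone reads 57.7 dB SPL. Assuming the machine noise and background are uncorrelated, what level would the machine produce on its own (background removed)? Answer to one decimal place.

57.7 dB SPL

Subtract intensities: L_src = 10·log₁₀(10^(L_total/10) − 10^(L_bg/10)).
L_src = 10·log₁₀(10^(60.7/10) − 10^(57.7/10)) = 10·log₁₀(586100) = 57.7 dB SPL.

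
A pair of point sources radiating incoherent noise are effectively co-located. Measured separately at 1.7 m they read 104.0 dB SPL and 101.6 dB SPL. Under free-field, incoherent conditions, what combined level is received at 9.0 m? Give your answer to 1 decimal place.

91.5 dB SPL

Combined at 1.7 m: 10·log₁₀(10^(104.0/10)+10^(101.6/10)) = 105.97 dB SPL.
Then apply −20·log₁₀(9.0/1.7) = -14.48 dB → 91.5 dB SPL.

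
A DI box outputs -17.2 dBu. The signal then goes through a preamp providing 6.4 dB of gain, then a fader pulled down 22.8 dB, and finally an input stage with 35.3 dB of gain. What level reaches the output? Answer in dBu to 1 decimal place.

+1.7 dBu

Cascaded gains and losses add directly in dB.
-17.2 + 6.4 − 22.8 + 35.3 = +1.7 dBu.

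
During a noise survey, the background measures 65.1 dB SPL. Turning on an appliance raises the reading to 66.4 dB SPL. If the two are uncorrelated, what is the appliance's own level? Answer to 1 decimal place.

Remove the background by subtracting linear intensities:
L_src = 10·log₁₀(10^(66.4/10) − 10^(65.1/10)) = 10·log₁₀(1129000) = 60.5 dB SPL.

60.5 dB SPL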